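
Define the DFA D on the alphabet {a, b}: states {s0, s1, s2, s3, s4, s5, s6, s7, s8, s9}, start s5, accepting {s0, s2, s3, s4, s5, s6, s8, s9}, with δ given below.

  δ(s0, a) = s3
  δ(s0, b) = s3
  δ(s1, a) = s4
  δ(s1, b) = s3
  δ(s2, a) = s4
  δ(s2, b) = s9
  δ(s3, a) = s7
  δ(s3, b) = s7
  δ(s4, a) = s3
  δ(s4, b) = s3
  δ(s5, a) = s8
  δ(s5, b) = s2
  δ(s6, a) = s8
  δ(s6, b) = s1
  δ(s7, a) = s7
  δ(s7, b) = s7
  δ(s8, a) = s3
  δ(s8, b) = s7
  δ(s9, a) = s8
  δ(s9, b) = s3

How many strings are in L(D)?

The useful subgraph on states {s2, s3, s4, s5, s8, s9} is acyclic, so L(D) is finite; the longest accepting path visits 5 useful states, giving maximum string length 4.
Counting accepting paths from s5 by length: 1 of length 0, 2 of length 1, 3 of length 2, 4 of length 3, 1 of length 4. Total 11.

11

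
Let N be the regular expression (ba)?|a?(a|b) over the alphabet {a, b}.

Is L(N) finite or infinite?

finite

The expression contains no Kleene star (every subexpression denotes a finite set), so L(N) is finite.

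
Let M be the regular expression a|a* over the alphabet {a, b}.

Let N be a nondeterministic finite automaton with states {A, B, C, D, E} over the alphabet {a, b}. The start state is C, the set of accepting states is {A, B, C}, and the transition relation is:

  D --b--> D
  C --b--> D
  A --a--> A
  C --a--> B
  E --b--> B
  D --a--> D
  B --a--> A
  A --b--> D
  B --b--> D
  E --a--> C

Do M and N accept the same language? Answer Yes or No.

Yes

Converting the expression M to a DFA (subset construction, then merging equivalent states) gives the minimal DFA with states {m0, m1}, start state m0, accepting states {m0} and transitions m0: a→m0, b→m1; m1: a→m1, b→m1.
Exploring the product automaton M × N from the start pair (m0, C), following both machines on each input symbol, reaches 4 state pairs: (m0, C), (m0, B), (m1, D), (m0, A).
M accepts in {m0} and N accepts in {A, B, C}. In every reachable pair the two components are either both accepting — (m0, C), (m0, B), (m0, A) — or both non-accepting, so no string is accepted by exactly one of the machines: L(M) \ L(N) and L(N) \ L(M) are both empty.
Hence every string is accepted by M iff it is accepted by N, and the two languages coincide.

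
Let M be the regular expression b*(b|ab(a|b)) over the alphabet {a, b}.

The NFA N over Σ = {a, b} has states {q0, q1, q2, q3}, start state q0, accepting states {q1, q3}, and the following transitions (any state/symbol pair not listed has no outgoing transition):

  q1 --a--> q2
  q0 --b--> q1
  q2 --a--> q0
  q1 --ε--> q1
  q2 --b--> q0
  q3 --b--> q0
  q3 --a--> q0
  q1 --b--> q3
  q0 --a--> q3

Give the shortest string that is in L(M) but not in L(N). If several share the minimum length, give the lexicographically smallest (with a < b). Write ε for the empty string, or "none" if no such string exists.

The string bbb is accepted by M but not by N.
No shorter string lies in the difference, and bbb is the lexicographically first length-3 string in L(M) \ L(N).

bbb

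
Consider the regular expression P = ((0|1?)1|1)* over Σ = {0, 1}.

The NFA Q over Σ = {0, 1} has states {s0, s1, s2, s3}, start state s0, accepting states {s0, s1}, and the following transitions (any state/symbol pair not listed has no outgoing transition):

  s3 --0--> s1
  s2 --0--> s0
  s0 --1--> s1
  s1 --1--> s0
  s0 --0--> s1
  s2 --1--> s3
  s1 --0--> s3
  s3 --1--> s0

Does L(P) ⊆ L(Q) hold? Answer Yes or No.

Converting the expression P to a DFA (subset construction, then merging equivalent states) gives the minimal DFA with states {p0, p1, p2}, start state p0, accepting states {p0} and transitions p0: 0→p1, 1→p0; p1: 0→p2, 1→p0; p2: 0→p2, 1→p2.
Exploring the product automaton P × Q from the start pair (p0, s0), following both machines on each input symbol, reaches 7 state pairs: (p0, s0), (p1, s1), (p0, s1), (p2, s3), (p1, s3), (p2, s1), (p2, s0).
P accepts in {p0} and Q accepts in {s0, s1}. The reachable pairs whose P-component is accepting are (p0, s0), (p0, s1); in each of them the Q-component is accepting too, so the product for L(P) \ L(Q) (P-component accepting, Q-component rejecting) has no reachable accepting pair and the difference is empty.
Hence every string in L(P) is also in L(Q).

Yes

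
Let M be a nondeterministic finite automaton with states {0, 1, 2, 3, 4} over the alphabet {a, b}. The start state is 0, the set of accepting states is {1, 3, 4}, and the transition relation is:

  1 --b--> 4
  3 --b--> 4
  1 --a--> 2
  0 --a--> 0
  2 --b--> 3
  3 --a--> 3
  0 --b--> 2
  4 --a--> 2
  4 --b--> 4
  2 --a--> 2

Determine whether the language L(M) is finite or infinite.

State 0 is reachable from the start and can reach an accepting state, and it lies on the cycle 0 → 0.
Traversing that cycle any number of times yields accepted strings of unbounded length, so the language is infinite.

infinite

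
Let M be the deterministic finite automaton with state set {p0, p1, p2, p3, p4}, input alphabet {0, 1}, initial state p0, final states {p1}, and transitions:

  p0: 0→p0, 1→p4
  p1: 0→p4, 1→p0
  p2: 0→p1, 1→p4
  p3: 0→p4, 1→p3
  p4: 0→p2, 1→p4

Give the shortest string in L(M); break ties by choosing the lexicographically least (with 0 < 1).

A breadth-first search from p0 reaches an accepting state first via the path p0 → p4 → p2 → p1 on input 100.
No string of length < 3 is accepted (BFS exhausts all shorter strings without reaching an accepting state), and 100 is the lexicographically least accepting string of length 3.

100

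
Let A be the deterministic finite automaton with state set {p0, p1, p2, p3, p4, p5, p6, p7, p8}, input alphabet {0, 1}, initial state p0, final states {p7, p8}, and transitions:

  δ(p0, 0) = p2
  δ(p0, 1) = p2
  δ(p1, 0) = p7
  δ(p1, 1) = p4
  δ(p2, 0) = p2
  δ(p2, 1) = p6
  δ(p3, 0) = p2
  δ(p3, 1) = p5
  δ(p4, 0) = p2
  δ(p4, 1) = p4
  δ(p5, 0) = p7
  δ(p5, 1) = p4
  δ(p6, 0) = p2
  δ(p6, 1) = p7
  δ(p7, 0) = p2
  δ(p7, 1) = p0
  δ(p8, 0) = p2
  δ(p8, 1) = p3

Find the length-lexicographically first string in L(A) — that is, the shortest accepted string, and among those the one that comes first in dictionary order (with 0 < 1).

A breadth-first search from p0 reaches an accepting state first via the path p0 → p2 → p6 → p7 on input 011.
No string of length < 3 is accepted (BFS exhausts all shorter strings without reaching an accepting state), and 011 is the lexicographically least accepting string of length 3.

011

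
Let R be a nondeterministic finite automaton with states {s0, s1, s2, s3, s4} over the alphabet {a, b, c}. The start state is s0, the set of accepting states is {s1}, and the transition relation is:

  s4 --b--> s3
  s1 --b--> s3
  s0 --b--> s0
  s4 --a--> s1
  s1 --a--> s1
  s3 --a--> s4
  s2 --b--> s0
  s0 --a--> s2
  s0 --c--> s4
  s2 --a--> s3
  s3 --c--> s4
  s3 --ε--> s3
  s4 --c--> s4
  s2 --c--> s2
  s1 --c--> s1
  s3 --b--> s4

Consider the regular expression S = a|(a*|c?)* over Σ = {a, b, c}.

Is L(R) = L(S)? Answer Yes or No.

No

The string bca is accepted by R but rejected by S.
So L(R) ≠ L(S).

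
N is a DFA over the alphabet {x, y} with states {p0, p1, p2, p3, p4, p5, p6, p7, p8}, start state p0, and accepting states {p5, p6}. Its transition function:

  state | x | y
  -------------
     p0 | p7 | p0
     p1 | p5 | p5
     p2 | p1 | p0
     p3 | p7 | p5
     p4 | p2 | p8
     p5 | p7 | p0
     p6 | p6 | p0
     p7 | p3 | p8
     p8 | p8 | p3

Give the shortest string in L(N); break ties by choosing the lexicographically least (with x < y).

xxy

A breadth-first search from p0 reaches an accepting state first via the path p0 → p7 → p3 → p5 on input xxy.
No string of length < 3 is accepted (BFS exhausts all shorter strings without reaching an accepting state), and xxy is the lexicographically least accepting string of length 3.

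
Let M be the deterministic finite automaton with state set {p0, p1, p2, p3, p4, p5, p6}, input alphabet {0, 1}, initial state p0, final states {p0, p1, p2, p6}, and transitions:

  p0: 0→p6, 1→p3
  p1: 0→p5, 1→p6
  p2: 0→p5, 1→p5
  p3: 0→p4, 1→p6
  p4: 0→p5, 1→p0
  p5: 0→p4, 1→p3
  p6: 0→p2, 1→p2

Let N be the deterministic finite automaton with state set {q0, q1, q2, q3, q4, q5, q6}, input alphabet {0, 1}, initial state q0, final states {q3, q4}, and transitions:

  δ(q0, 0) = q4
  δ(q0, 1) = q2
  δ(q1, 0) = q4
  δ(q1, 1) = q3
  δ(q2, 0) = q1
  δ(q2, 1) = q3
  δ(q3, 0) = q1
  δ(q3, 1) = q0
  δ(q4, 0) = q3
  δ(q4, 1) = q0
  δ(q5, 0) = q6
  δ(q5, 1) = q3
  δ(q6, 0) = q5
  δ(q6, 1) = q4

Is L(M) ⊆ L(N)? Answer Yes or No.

No

The empty string ε is in L(M) but not in L(N).
So L(M) ⊄ L(N).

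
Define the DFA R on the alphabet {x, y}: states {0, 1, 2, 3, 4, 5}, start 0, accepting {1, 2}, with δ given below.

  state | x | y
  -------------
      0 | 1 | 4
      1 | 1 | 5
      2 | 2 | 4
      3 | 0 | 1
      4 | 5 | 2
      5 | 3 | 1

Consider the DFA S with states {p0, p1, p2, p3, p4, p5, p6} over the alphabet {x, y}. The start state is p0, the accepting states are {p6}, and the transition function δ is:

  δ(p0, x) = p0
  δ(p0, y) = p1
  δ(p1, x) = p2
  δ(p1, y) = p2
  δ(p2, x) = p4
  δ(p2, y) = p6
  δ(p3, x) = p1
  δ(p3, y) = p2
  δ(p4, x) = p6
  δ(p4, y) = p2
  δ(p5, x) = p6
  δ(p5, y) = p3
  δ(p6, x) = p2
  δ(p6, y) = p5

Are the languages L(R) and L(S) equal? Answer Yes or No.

No

The string x is accepted by R but rejected by S.
So L(R) ≠ L(S).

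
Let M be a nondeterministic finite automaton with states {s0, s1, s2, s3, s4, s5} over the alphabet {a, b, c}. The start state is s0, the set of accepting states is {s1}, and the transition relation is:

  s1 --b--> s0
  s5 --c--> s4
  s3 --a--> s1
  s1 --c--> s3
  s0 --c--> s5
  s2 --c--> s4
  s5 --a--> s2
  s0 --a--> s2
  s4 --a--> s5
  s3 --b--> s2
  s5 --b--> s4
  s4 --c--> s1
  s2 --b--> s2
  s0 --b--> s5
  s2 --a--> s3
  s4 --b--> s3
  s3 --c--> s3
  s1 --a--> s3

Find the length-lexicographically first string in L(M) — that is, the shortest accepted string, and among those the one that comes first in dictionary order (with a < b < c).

aaa

A breadth-first search from s0 reaches an accepting state first via the path s0 → s2 → s3 → s1 on input aaa.
No string of length < 3 is accepted (BFS exhausts all shorter strings without reaching an accepting state), and aaa is the lexicographically least accepting string of length 3.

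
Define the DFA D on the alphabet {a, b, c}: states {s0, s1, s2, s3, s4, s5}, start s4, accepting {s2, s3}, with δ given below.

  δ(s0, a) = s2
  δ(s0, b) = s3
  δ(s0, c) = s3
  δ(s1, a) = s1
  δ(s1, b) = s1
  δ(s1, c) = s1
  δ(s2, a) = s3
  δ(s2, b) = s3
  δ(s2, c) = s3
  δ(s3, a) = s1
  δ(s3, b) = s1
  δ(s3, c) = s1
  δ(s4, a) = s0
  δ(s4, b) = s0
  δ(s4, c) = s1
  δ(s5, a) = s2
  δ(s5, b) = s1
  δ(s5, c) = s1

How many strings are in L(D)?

12

The useful subgraph on states {s0, s2, s3, s4} is acyclic, so L(D) is finite; the longest accepting path visits 4 useful states, giving maximum string length 3.
Counting accepting paths from s4 by length: 6 of length 2, 6 of length 3. Total 12.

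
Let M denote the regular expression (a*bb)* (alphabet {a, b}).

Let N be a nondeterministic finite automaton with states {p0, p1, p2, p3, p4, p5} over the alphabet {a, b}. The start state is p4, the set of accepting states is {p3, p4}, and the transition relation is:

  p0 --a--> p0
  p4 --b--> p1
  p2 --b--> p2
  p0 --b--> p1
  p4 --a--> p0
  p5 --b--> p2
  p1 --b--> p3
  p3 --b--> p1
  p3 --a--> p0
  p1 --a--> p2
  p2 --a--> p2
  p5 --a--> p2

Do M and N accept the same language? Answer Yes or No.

Converting the expression M to a DFA (subset construction, then merging equivalent states) gives the minimal DFA with states {m0, m1, m2, m3}, start state m0, accepting states {m0} and transitions m0: a→m1, b→m2; m1: a→m1, b→m2; m2: a→m3, b→m0; m3: a→m3, b→m3.
Exploring the product automaton M × N from the start pair (m0, p4), following both machines on each input symbol, reaches 5 state pairs: (m0, p4), (m1, p0), (m2, p1), (m3, p2), (m0, p3).
M accepts in {m0} and N accepts in {p3, p4}. In every reachable pair the two components are either both accepting — (m0, p4), (m0, p3) — or both non-accepting, so no string is accepted by exactly one of the machines: L(M) \ L(N) and L(N) \ L(M) are both empty.
Hence every string is accepted by M iff it is accepted by N, and the two languages coincide.

Yes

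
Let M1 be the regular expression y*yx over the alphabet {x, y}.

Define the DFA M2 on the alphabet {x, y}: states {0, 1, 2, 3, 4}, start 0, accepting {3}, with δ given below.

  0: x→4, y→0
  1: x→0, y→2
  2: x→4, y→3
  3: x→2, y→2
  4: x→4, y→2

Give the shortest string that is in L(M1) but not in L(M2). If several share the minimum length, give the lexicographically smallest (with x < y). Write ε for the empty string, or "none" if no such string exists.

yx

The string yx is accepted by M1 but not by M2.
No shorter string lies in the difference, and yx is the lexicographically first length-2 string in L(M1) \ L(M2).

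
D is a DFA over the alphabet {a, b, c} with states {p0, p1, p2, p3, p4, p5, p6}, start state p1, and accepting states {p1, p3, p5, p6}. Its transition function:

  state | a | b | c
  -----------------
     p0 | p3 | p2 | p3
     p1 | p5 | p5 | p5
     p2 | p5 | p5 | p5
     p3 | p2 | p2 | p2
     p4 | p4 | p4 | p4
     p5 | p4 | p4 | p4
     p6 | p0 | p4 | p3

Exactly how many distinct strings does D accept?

The useful subgraph on states {p1, p5} is acyclic, so L(D) is finite; the longest accepting path visits 2 useful states, giving maximum string length 1.
Counting accepting paths from p1 by length: 1 of length 0, 3 of length 1. Total 4.

4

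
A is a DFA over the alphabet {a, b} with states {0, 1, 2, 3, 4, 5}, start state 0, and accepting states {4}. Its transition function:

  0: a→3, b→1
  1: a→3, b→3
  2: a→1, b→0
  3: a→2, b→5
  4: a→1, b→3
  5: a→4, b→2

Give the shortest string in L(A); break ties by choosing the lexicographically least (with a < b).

A breadth-first search from 0 reaches an accepting state first via the path 0 → 3 → 5 → 4 on input aba.
No string of length < 3 is accepted (BFS exhausts all shorter strings without reaching an accepting state), and aba is the lexicographically least accepting string of length 3.

aba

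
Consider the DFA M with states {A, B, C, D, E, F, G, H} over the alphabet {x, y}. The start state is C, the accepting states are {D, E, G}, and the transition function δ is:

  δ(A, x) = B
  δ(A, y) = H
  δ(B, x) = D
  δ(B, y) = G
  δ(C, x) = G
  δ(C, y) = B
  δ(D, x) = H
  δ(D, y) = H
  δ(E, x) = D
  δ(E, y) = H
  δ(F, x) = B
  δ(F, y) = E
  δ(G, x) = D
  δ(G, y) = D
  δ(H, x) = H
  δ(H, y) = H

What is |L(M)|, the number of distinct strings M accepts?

The useful subgraph on states {B, C, D, G} is acyclic, so L(M) is finite; the longest accepting path visits 4 useful states, giving maximum string length 3.
Counting accepting paths from C by length: 1 of length 1, 4 of length 2, 2 of length 3. Total 7.

7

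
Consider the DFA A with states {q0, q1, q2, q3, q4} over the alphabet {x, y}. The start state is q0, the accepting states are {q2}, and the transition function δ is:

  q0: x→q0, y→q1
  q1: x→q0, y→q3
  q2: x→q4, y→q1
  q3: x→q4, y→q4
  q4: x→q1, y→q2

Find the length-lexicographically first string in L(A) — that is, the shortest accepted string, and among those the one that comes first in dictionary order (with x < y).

A breadth-first search from q0 reaches an accepting state first via the path q0 → q1 → q3 → q4 → q2 on input yyxy.
No string of length < 4 is accepted (BFS exhausts all shorter strings without reaching an accepting state), and yyxy is the lexicographically least accepting string of length 4.

yyxy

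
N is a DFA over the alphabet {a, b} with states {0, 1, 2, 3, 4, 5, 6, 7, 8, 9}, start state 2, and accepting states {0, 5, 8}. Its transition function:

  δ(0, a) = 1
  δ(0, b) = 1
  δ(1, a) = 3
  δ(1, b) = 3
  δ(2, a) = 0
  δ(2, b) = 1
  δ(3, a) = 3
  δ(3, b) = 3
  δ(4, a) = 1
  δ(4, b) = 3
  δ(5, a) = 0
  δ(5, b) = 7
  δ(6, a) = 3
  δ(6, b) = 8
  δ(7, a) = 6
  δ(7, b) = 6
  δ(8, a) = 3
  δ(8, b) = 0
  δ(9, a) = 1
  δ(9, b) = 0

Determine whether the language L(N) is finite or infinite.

finite

The useful states (reachable from 2 and able to reach an accepting state) are {0, 2}.
Restricted to these states the transition graph has no cycle, so every accepting path has bounded length and L is finite.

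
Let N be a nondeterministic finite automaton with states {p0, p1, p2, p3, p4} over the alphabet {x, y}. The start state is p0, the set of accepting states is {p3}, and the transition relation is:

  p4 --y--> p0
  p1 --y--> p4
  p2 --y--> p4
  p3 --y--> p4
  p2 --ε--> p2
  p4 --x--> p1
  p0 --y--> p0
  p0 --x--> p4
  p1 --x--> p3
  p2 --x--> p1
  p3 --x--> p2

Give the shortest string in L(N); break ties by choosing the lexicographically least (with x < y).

xxx

A breadth-first search from p0 reaches an accepting state first via the path p0 → p4 → p1 → p3 on input xxx.
No string of length < 3 is accepted (BFS exhausts all shorter strings without reaching an accepting state), and xxx is the lexicographically least accepting string of length 3.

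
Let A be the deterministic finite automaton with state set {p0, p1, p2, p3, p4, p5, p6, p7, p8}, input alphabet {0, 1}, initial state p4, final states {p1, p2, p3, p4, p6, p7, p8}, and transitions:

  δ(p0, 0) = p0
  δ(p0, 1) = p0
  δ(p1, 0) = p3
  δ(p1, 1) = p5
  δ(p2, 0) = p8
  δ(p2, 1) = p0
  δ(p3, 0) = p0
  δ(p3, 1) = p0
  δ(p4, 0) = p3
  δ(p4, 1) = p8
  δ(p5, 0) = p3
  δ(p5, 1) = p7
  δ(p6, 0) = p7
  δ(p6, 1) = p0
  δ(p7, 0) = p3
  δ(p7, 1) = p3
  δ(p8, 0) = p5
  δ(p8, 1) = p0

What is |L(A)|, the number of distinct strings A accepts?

The useful subgraph on states {p3, p4, p5, p7, p8} is acyclic, so L(A) is finite; the longest accepting path visits 5 useful states, giving maximum string length 4.
Counting accepting paths from p4 by length: 1 of length 0, 2 of length 1, 2 of length 3, 2 of length 4. Total 7.

7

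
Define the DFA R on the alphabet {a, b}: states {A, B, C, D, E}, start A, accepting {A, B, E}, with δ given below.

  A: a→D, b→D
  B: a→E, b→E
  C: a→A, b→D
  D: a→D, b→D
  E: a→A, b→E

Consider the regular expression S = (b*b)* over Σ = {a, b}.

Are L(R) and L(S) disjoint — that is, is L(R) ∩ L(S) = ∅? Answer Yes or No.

The empty string ε is accepted by both R and S.
Hence L(R) ∩ L(S) ≠ ∅.

No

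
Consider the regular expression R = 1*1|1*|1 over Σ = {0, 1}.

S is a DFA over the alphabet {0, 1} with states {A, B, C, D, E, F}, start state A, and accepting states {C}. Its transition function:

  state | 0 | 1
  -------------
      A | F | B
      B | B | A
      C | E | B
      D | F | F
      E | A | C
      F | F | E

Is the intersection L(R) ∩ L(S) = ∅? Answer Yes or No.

Converting the expression R to a DFA (subset construction, then merging equivalent states) gives the minimal DFA with states {r0, r1}, start state r0, accepting states {r0} and transitions r0: 0→r1, 1→r0; r1: 0→r1, 1→r1.
Exploring the product automaton R × S from the start pair (r0, A), following both machines on each input symbol, reaches 7 state pairs: (r0, A), (r1, F), (r0, B), (r1, E), (r1, B), (r1, A), (r1, C).
R accepts in {r0} and S accepts in {C}; no reachable pair has both components accepting, so no string drives both machines to acceptance simultaneously and L(R) ∩ L(S) = ∅.
So no string is accepted by both, and the intersection is empty.

Yes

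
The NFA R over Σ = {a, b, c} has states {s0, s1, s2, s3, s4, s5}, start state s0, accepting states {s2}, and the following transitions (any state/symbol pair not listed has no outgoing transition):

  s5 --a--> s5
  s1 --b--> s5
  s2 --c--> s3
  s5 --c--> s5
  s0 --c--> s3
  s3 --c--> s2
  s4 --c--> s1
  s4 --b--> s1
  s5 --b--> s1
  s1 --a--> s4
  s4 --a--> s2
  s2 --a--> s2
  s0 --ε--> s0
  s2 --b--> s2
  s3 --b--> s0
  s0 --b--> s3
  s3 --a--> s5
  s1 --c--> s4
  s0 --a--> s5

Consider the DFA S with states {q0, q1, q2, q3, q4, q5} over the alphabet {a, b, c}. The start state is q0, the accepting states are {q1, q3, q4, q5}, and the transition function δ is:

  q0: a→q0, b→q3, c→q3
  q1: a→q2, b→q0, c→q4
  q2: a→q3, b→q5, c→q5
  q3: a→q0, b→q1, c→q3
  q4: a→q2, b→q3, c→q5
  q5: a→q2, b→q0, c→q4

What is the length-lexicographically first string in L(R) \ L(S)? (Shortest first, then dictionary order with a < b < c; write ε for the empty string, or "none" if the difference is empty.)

bca

The string bca is accepted by R but not by S.
No shorter string lies in the difference, and bca is the lexicographically first length-3 string in L(R) \ L(S).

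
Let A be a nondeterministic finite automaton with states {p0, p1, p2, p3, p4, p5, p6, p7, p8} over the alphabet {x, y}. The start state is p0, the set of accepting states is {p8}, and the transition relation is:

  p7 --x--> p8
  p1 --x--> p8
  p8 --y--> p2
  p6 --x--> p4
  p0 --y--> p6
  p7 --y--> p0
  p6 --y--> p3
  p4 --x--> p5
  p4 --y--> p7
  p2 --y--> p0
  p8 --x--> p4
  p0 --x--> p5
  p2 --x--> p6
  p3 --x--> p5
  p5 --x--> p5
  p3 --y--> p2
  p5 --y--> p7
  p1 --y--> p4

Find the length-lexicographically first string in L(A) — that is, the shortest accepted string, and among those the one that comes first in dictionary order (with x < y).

A breadth-first search from p0 reaches an accepting state first via the path p0 → p5 → p7 → p8 on input xyx.
No string of length < 3 is accepted (BFS exhausts all shorter strings without reaching an accepting state), and xyx is the lexicographically least accepting string of length 3.

xyx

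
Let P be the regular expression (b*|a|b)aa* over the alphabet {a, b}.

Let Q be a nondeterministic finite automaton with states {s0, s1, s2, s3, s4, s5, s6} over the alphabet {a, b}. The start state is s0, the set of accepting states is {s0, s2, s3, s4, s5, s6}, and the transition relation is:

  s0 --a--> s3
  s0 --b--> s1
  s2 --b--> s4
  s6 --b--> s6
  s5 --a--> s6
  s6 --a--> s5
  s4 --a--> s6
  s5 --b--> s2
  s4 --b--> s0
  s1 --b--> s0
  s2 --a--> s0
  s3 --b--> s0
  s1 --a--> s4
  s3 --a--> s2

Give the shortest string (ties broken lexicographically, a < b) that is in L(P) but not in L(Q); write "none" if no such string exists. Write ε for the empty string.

Converting the expression P to a DFA (subset construction, then merging equivalent states) gives the minimal DFA with states {p0, p1, p2}, start state p0, accepting states {p1} and transitions p0: a→p1, b→p0; p1: a→p1, b→p2; p2: a→p2, b→p2.
Exploring the product automaton P × Q from the start pair (p0, s0), following both machines on each input symbol, reaches 15 state pairs: (p0, s0), (p1, s3), (p0, s1), (p1, s2), (p2, s0), (p1, s4), (p1, s0), (p2, s4), (p2, s3), (p2, s1), (p1, s6), (p2, s6), (p2, s2), (p1, s5), (p2, s5).
P accepts in {p1} and Q accepts in {s0, s2, s3, s4, s5, s6}. The reachable pairs whose P-component is accepting are (p1, s3), (p1, s2), (p1, s4), (p1, s0), (p1, s6), (p1, s5); in each of them the Q-component is accepting too, so the product for L(P) \ L(Q) (P-component accepting, Q-component rejecting) has no reachable accepting pair and the difference is empty.
So every string accepted by P is also accepted by Q: L(P) \ L(Q) = ∅ and there is no such string.

none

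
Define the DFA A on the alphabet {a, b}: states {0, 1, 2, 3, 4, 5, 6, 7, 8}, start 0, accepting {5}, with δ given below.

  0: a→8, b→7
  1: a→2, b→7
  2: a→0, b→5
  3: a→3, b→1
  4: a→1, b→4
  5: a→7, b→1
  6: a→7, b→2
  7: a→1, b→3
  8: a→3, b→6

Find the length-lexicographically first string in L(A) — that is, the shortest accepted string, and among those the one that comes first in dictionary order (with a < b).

A breadth-first search from 0 reaches an accepting state first via the path 0 → 8 → 6 → 2 → 5 on input abbb.
No string of length < 4 is accepted (BFS exhausts all shorter strings without reaching an accepting state), and abbb is the lexicographically least accepting string of length 4.

abbb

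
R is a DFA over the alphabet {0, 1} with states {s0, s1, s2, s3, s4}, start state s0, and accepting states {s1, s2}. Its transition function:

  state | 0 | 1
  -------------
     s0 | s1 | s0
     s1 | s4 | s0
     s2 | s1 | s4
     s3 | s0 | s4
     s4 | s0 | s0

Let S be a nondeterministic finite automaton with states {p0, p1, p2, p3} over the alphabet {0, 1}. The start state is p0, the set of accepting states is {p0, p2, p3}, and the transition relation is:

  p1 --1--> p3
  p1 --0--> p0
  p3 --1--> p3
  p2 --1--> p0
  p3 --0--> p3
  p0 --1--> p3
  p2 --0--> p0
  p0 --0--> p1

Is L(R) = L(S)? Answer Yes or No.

The string 0 is accepted by R but rejected by S.
So L(R) ≠ L(S).

No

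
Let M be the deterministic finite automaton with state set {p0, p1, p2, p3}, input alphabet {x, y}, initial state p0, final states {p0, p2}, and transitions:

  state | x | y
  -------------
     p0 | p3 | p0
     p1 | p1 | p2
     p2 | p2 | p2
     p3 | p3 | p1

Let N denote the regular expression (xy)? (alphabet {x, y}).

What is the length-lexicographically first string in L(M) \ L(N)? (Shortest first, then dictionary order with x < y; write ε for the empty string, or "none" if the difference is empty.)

y

The string y is accepted by M but not by N.
No shorter string lies in the difference, and y is the lexicographically first length-1 string in L(M) \ L(N).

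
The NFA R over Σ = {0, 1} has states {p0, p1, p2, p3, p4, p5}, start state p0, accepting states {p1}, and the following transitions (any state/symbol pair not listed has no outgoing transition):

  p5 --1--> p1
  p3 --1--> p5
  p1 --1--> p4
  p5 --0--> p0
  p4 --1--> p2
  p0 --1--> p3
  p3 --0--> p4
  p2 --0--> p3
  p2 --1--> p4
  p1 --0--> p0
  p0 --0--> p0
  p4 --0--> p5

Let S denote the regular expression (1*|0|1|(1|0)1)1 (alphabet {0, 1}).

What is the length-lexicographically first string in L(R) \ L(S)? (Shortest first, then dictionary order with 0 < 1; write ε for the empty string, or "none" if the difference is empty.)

The string 0111 is accepted by R but not by S.
No shorter string lies in the difference, and 0111 is the lexicographically first length-4 string in L(R) \ L(S).

0111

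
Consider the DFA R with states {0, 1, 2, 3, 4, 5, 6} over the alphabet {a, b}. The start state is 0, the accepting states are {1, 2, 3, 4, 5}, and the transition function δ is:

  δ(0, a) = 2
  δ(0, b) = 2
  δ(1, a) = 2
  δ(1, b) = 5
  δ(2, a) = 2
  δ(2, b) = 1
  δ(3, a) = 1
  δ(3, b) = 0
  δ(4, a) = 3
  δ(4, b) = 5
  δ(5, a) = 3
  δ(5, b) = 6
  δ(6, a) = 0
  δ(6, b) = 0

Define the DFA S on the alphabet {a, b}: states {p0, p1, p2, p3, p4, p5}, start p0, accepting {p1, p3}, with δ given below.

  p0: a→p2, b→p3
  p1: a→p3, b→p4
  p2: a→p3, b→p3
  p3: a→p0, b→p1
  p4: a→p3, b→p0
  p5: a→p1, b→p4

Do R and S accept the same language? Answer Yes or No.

The string a is accepted by R but rejected by S.
So L(R) ≠ L(S).

No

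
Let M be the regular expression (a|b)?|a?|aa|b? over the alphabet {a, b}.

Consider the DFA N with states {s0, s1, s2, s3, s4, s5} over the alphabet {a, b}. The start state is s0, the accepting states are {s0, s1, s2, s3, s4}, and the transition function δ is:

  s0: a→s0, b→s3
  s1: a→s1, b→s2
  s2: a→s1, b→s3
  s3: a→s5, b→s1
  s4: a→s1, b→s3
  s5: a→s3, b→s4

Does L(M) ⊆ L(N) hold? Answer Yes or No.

Converting the expression M to a DFA (subset construction, then merging equivalent states) gives the minimal DFA with states {m0, m1, m2, m3}, start state m0, accepting states {m0, m1, m2} and transitions m0: a→m1, b→m2; m1: a→m2, b→m3; m2: a→m3, b→m3; m3: a→m3, b→m3.
Exploring the product automaton M × N from the start pair (m0, s0), following both machines on each input symbol, reaches 10 state pairs: (m0, s0), (m1, s0), (m2, s3), (m2, s0), (m3, s3), (m3, s5), (m3, s1), (m3, s0), (m3, s4), (m3, s2).
M accepts in {m0, m1, m2} and N accepts in {s0, s1, s2, s3, s4}. The reachable pairs whose M-component is accepting are (m0, s0), (m1, s0), (m2, s3), (m2, s0); in each of them the N-component is accepting too, so the product for L(M) \ L(N) (M-component accepting, N-component rejecting) has no reachable accepting pair and the difference is empty.
Hence every string in L(M) is also in L(N).

Yes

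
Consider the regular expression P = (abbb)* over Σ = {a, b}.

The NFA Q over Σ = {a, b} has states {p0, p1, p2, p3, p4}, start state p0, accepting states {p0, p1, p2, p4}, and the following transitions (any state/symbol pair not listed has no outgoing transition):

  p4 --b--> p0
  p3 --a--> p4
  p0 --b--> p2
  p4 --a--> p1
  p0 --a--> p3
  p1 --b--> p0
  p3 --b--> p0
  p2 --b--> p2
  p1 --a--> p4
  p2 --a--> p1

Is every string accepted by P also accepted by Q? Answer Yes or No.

Converting the expression P to a DFA (subset construction, then merging equivalent states) gives the minimal DFA with states {r0, r1, r2, r3, r4}, start state r0, accepting states {r0} and transitions r0: a→r1, b→r2; r1: a→r2, b→r3; r2: a→r2, b→r2; r3: a→r2, b→r4; r4: a→r2, b→r0.
Exploring the product automaton P × Q from the start pair (r0, p0), following both machines on each input symbol, reaches 11 state pairs: (r0, p0), (r1, p3), (r2, p2), (r2, p4), (r3, p0), (r2, p1), (r2, p0), (r2, p3), (r4, p2), (r0, p2), (r1, p1).
P accepts in {r0} and Q accepts in {p0, p1, p2, p4}. The reachable pairs whose P-component is accepting are (r0, p0), (r0, p2); in each of them the Q-component is accepting too, so the product for L(P) \ L(Q) (P-component accepting, Q-component rejecting) has no reachable accepting pair and the difference is empty.
Hence every string in L(P) is also in L(Q).

Yes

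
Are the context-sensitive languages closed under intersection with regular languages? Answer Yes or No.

Yes

Every regular language is context-sensitive, and context-sensitive languages are closed under intersection (an LBA runs the DFA check and then the LBA for L on the same linear tape).
So the context-sensitive languages are closed under intersection with a regular language.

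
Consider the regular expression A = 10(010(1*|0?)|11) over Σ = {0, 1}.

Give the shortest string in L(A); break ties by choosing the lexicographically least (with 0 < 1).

1011

By inspection of the expression, no string of length less than 4 matches, and 1011 is the lexicographically first match of length 4.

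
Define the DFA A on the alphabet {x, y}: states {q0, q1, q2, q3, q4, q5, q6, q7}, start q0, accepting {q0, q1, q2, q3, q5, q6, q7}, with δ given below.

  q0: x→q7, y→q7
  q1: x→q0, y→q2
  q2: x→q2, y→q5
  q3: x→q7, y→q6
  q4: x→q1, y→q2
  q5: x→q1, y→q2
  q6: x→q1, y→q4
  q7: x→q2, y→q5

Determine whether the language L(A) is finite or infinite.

State q2 is reachable from the start and can reach an accepting state, and it lies on the cycle q2 → q2.
Traversing that cycle any number of times yields accepted strings of unbounded length, so the language is infinite.

infinite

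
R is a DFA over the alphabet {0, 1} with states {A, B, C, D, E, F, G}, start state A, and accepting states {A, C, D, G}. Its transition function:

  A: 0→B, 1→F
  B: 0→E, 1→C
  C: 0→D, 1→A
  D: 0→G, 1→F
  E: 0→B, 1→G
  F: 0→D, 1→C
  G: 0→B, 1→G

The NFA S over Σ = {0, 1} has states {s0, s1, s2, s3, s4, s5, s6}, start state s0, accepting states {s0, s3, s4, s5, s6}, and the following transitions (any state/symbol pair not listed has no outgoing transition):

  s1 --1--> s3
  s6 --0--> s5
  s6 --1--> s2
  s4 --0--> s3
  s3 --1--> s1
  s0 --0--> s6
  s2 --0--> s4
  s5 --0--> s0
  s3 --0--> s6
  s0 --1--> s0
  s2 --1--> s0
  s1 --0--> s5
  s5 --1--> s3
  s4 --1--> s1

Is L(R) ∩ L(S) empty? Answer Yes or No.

The empty string ε is accepted by both R and S.
Hence L(R) ∩ L(S) ≠ ∅.

No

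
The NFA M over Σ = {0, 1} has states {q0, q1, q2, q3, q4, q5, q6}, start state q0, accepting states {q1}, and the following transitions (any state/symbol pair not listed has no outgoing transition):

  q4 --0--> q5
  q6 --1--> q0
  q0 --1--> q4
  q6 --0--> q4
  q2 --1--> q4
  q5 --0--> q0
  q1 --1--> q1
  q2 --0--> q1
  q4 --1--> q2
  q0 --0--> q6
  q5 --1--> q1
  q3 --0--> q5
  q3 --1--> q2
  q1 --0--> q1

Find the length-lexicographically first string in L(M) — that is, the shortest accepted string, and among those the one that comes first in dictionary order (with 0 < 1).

101

A breadth-first search from q0 reaches an accepting state first via the path q0 → q4 → q5 → q1 on input 101.
No string of length < 3 is accepted (BFS exhausts all shorter strings without reaching an accepting state), and 101 is the lexicographically least accepting string of length 3.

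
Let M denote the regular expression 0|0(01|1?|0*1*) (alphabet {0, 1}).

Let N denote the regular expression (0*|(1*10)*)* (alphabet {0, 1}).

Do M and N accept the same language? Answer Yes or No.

No

The string 01 is accepted by M but rejected by N.
So L(M) ≠ L(N).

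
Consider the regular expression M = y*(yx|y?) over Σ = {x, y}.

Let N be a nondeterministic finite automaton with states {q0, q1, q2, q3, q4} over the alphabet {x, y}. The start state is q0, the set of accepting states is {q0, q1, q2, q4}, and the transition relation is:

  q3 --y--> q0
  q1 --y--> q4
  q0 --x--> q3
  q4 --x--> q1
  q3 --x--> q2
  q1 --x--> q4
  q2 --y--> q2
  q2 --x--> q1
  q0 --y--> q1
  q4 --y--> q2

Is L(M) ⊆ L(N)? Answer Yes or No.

Yes

Converting the expression M to a DFA (subset construction, then merging equivalent states) gives the minimal DFA with states {m0, m1, m2, m3}, start state m0, accepting states {m0, m2, m3} and transitions m0: x→m1, y→m2; m1: x→m1, y→m1; m2: x→m3, y→m2; m3: x→m1, y→m1.
Exploring the product automaton M × N from the start pair (m0, q0), following both machines on each input symbol, reaches 11 state pairs: (m0, q0), (m1, q3), (m2, q1), (m1, q2), (m1, q0), (m3, q4), (m2, q4), (m1, q1), (m3, q1), (m2, q2), (m1, q4).
M accepts in {m0, m2, m3} and N accepts in {q0, q1, q2, q4}. The reachable pairs whose M-component is accepting are (m0, q0), (m2, q1), (m3, q4), (m2, q4), (m3, q1), (m2, q2); in each of them the N-component is accepting too, so the product for L(M) \ L(N) (M-component accepting, N-component rejecting) has no reachable accepting pair and the difference is empty.
Hence every string in L(M) is also in L(N).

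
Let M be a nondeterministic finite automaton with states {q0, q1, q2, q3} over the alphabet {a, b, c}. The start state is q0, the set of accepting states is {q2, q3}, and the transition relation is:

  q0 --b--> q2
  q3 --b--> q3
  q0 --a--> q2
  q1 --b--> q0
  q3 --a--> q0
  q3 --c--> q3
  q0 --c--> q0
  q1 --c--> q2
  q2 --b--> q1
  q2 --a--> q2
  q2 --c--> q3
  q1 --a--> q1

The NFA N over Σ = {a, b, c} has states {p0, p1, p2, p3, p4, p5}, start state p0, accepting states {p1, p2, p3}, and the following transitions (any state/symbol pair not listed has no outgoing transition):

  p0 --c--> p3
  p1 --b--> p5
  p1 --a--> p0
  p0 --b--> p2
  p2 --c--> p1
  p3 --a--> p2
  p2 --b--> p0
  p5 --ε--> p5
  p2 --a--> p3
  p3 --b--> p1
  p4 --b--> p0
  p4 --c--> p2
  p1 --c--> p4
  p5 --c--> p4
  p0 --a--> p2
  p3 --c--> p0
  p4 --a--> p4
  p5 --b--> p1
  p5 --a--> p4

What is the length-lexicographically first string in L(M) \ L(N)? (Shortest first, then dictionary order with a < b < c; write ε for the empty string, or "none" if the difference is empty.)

The string aac is accepted by M but not by N.
No shorter string lies in the difference, and aac is the lexicographically first length-3 string in L(M) \ L(N).

aac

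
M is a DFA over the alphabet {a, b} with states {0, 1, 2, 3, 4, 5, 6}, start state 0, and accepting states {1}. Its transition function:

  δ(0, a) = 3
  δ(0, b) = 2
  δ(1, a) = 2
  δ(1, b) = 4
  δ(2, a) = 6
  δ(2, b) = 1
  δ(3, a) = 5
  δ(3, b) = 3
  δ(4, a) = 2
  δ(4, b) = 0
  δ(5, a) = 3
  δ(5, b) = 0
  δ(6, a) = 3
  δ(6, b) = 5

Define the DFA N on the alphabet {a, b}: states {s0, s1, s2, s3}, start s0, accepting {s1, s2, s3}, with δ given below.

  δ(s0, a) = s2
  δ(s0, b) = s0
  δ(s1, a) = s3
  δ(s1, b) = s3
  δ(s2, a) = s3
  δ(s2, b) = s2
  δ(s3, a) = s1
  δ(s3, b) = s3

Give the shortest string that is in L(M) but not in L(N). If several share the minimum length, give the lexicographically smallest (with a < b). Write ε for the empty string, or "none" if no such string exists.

bb

The string bb is accepted by M but not by N.
No shorter string lies in the difference, and bb is the lexicographically first length-2 string in L(M) \ L(N).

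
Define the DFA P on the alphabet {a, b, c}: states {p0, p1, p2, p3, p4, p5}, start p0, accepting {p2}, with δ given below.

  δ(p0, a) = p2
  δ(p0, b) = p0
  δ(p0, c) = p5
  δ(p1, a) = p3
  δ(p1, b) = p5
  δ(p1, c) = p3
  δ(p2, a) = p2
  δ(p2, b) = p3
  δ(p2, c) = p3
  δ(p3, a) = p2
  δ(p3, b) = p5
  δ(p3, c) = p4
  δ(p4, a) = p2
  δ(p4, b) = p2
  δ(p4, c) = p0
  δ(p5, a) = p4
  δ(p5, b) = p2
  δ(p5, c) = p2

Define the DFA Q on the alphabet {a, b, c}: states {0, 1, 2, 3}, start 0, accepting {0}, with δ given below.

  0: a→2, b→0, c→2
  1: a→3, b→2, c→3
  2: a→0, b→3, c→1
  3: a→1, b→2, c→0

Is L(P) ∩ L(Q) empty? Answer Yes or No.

The string aa is accepted by both P and Q.
Hence L(P) ∩ L(Q) ≠ ∅.

No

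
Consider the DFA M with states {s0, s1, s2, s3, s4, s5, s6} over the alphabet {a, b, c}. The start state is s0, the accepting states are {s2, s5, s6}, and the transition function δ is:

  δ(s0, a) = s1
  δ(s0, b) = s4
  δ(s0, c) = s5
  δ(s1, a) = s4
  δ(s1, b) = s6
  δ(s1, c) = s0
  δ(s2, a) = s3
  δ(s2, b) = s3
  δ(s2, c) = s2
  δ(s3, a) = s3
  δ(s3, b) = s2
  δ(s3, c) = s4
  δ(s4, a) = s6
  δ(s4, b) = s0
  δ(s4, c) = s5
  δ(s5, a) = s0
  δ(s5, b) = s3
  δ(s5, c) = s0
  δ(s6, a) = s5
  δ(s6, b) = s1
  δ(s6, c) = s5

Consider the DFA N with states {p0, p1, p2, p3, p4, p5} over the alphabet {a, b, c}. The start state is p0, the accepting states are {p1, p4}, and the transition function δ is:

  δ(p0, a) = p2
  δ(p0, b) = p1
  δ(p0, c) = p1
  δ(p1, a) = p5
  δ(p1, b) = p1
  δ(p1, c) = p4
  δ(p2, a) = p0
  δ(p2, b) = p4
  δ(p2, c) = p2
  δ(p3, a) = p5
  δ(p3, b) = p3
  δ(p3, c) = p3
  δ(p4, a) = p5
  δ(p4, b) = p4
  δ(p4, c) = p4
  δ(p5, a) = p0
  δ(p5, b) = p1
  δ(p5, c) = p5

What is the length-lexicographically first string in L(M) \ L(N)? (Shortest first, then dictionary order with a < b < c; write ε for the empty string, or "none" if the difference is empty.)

The string ba is accepted by M but not by N.
No shorter string lies in the difference, and ba is the lexicographically first length-2 string in L(M) \ L(N).

ba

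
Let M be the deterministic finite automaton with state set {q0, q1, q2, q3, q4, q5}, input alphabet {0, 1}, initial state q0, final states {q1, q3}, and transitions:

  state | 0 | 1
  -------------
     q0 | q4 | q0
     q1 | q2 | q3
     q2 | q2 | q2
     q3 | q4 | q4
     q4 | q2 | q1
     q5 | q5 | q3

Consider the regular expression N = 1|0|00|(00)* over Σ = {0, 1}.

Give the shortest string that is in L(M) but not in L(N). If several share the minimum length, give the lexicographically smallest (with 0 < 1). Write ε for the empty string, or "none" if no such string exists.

01

The string 01 is accepted by M but not by N.
No shorter string lies in the difference, and 01 is the lexicographically first length-2 string in L(M) \ L(N).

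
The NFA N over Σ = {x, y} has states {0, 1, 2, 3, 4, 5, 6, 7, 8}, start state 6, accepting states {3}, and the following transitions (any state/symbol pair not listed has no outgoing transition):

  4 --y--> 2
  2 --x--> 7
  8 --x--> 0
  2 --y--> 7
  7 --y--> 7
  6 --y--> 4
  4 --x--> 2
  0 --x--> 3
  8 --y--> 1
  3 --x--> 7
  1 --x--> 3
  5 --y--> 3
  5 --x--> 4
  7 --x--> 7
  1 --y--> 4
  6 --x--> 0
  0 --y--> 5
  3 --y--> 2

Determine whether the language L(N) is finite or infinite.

finite

The useful states (reachable from 6 and able to reach an accepting state) are {0, 3, 5, 6}.
Restricted to these states the transition graph has no cycle, so every accepting path has bounded length and L is finite.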